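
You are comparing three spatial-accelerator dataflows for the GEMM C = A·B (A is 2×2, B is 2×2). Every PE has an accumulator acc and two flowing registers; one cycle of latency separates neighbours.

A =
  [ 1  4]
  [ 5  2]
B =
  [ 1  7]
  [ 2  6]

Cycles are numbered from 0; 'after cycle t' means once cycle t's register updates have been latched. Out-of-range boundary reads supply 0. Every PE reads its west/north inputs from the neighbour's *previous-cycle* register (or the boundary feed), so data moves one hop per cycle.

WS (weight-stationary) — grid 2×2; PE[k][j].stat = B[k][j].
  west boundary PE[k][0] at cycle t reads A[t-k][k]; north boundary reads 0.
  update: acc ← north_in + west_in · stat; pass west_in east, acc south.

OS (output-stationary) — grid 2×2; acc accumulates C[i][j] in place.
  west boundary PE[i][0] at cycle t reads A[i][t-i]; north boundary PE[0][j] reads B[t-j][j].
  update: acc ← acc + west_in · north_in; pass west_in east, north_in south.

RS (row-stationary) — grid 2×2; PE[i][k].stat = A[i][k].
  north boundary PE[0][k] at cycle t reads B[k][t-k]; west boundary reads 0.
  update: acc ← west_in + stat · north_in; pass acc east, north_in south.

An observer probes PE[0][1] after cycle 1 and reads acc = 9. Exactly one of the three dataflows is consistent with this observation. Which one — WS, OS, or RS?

WS [2×2] PE[0][1] across cycles:
  after 0 — PE[0][1] acc=0, pass-E 0, pass-S 0
  after 1 — PE[0][1] acc=7, pass-E 1, pass-S 7
OS [2×2] PE[0][1] across cycles:
  after 0 — PE[0][1] acc=0, pass-E 0, pass-S 0
  after 1 — PE[0][1] acc=7, pass-E 1, pass-S 7
RS [2×2] PE[0][1] across cycles:
  after 0 — PE[0][1] acc=0, pass-E 0, pass-S 0
  after 1 — PE[0][1] acc=9, pass-E 9, pass-S 2

dataflow = RS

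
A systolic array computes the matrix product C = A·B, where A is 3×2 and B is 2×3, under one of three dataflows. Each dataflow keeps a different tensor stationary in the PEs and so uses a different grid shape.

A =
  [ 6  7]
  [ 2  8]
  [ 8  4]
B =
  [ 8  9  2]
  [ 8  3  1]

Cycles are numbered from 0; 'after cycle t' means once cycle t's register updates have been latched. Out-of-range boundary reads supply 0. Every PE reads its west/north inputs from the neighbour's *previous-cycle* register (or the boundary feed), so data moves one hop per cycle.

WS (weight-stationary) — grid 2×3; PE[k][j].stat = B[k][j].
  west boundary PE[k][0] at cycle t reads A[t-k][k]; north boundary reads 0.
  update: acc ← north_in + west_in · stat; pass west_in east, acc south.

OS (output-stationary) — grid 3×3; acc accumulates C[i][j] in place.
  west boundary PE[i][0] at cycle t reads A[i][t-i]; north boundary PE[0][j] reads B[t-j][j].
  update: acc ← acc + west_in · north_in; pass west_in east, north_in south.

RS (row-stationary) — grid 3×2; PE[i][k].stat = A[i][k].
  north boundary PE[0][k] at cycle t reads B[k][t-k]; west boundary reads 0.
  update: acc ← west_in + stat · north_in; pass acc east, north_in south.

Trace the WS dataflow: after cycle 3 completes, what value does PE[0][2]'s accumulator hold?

PE[0][2].acc = 4

Tracing WS — 2×3 array, target PE[0][2]:
  cycle 0: PE[0][1] → acc 0, east 0, south 0
  cycle 0: PE[0][2] → acc 0, east 0, south 0
  cycle 1: PE[0][1] → acc 54, east 6, south 54
  cycle 1: PE[0][2] → acc 0, east 0, south 0
  cycle 2: PE[0][1] → acc 18, east 2, south 18
  cycle 2: PE[0][2] → acc 12, east 6, south 12
  cycle 3: PE[0][1] → acc 72, east 8, south 72
  cycle 3: PE[0][2] → acc 4, east 2, south 4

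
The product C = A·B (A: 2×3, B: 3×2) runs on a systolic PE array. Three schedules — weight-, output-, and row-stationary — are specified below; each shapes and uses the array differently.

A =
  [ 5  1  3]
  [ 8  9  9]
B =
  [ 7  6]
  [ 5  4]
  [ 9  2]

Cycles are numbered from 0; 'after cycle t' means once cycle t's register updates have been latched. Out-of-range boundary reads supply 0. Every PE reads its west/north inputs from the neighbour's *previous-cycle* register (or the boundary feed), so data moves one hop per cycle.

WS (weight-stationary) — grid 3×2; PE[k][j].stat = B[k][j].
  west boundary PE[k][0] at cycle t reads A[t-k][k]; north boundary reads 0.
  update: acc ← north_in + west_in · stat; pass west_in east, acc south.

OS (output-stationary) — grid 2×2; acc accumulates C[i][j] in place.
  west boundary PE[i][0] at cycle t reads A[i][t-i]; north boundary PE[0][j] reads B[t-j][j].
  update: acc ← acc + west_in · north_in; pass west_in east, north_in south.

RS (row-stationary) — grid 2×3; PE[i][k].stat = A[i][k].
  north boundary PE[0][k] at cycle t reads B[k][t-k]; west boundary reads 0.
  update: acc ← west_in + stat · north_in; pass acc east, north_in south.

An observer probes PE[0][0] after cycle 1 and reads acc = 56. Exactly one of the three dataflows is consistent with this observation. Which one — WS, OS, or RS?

— WS: 3×2; PE[0][0] trace:
  0: (0,0).acc=35  regs=<5,35>
  1: (0,0).acc=56  regs=<8,56>
— OS: 2×2; PE[0][0] trace:
  0: (0,0).acc=35  regs=<5,7>
  1: (0,0).acc=40  regs=<1,5>
— RS: 2×3; PE[0][0] trace:
  0: (0,0).acc=35  regs=<35,7>
  1: (0,0).acc=30  regs=<30,6>

dataflow = WS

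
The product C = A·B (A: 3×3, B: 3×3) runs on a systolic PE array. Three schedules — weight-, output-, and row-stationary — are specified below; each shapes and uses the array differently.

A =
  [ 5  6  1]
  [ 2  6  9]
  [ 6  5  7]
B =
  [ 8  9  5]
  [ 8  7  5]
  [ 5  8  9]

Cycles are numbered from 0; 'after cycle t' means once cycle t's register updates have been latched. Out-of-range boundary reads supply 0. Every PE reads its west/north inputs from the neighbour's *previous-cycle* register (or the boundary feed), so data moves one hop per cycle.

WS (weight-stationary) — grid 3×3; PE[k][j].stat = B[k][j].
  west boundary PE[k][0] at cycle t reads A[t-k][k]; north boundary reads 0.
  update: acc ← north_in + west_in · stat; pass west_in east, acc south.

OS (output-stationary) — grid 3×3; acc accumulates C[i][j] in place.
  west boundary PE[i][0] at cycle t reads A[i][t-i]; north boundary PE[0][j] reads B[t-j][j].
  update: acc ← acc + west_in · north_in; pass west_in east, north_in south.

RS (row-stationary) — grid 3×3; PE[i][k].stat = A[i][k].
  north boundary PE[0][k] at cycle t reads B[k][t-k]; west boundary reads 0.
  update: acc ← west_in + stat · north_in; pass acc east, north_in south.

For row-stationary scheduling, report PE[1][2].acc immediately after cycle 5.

PE[1][2].acc = 121

RS (3×3). Following PE[1][2] plus its west/north inputs:
  t=0 PE[0][2]: acc=0 h=0 v=0
  t=0 PE[1][1]: acc=0 h=0 v=0
  t=0 PE[1][2]: acc=0 h=0 v=0
  t=1 PE[0][2]: acc=0 h=0 v=0
  t=1 PE[1][1]: acc=0 h=0 v=0
  t=1 PE[1][2]: acc=0 h=0 v=0
  t=2 PE[0][2]: acc=93 h=93 v=5
  t=2 PE[1][1]: acc=64 h=64 v=8
  t=2 PE[1][2]: acc=0 h=0 v=0
  t=3 PE[0][2]: acc=95 h=95 v=8
  t=3 PE[1][1]: acc=60 h=60 v=7
  t=3 PE[1][2]: acc=109 h=109 v=5
  t=4 PE[0][2]: acc=64 h=64 v=9
  t=4 PE[1][1]: acc=40 h=40 v=5
  t=4 PE[1][2]: acc=132 h=132 v=8
  t=5 PE[0][2]: acc=0 h=0 v=0
  t=5 PE[1][1]: acc=0 h=0 v=0
  t=5 PE[1][2]: acc=121 h=121 v=9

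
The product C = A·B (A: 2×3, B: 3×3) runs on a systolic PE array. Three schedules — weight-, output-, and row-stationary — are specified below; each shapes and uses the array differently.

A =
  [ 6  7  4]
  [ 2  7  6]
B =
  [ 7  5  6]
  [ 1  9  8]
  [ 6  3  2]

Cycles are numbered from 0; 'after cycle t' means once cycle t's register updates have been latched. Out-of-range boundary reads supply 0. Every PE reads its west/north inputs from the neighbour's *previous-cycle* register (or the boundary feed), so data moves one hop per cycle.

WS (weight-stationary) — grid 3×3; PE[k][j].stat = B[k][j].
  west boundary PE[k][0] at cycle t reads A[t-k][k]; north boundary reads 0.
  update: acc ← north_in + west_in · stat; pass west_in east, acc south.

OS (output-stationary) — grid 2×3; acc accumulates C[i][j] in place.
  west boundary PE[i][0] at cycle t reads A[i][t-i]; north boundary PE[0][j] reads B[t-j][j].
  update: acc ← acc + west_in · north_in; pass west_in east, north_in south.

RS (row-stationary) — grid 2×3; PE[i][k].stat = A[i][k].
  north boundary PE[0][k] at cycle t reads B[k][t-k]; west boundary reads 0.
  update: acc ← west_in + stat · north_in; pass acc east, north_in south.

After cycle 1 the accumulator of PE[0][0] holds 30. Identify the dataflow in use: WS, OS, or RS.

WS (3×3 grid), PE[0][0]:
  0: (0,0).acc=42  regs=<6,42>
  1: (0,0).acc=14  regs=<2,14>
OS (2×3 grid), PE[0][0]:
  0: (0,0).acc=42  regs=<6,7>
  1: (0,0).acc=49  regs=<7,1>
RS (2×3 grid), PE[0][0]:
  0: (0,0).acc=42  regs=<42,7>
  1: (0,0).acc=30  regs=<30,5>

dataflow = RS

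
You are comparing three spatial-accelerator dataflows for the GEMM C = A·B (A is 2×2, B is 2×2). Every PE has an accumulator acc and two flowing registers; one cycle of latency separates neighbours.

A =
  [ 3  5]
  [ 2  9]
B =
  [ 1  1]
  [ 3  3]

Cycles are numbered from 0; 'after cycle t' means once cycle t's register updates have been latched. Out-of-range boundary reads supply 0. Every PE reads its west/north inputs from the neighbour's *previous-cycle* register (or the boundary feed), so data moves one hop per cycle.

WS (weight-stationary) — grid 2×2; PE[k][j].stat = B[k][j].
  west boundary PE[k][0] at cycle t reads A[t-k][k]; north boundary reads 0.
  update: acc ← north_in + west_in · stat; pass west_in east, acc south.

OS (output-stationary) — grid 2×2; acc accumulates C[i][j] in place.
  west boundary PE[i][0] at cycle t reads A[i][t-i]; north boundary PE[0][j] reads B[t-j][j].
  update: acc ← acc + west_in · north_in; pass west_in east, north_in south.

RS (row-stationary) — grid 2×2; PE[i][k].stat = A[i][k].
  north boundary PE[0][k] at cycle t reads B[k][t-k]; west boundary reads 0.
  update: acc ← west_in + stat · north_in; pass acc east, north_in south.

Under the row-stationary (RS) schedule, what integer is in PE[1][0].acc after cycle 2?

RS (2×2). Following PE[1][0] plus its west/north inputs:
  0: (0,0).acc=3  regs=<3,1>
  0: (1,0).acc=0  regs=<0,0>
  1: (0,0).acc=3  regs=<3,1>
  1: (1,0).acc=2  regs=<2,1>
  2: (0,0).acc=0  regs=<0,0>
  2: (1,0).acc=2  regs=<2,1>

PE[1][0].acc = 2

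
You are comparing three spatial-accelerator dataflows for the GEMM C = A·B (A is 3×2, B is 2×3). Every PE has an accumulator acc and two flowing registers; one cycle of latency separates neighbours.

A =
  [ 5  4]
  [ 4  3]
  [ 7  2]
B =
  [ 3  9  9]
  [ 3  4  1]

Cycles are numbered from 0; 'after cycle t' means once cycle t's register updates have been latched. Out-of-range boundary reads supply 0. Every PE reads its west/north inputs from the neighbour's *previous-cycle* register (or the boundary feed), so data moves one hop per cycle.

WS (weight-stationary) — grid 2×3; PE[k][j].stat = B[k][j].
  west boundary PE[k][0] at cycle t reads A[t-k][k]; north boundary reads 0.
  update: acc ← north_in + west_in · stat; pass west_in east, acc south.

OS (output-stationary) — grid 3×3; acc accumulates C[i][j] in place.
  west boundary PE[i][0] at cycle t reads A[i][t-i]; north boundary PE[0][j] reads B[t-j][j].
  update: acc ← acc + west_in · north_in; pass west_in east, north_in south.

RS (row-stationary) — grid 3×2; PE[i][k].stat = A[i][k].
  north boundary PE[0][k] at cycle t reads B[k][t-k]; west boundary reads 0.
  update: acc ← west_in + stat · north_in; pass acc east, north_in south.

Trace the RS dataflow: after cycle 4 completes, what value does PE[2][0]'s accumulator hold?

PE[2][0].acc = 63

RS (3×2). Following PE[2][0] plus its west/north inputs:
  @0  [1,0]  acc 0  |  →0  ↓0
  @0  [2,0]  acc 0  |  →0  ↓0
  @1  [1,0]  acc 12  |  →12  ↓3
  @1  [2,0]  acc 0  |  →0  ↓0
  @2  [1,0]  acc 36  |  →36  ↓9
  @2  [2,0]  acc 21  |  →21  ↓3
  @3  [1,0]  acc 36  |  →36  ↓9
  @3  [2,0]  acc 63  |  →63  ↓9
  @4  [1,0]  acc 0  |  →0  ↓0
  @4  [2,0]  acc 63  |  →63  ↓9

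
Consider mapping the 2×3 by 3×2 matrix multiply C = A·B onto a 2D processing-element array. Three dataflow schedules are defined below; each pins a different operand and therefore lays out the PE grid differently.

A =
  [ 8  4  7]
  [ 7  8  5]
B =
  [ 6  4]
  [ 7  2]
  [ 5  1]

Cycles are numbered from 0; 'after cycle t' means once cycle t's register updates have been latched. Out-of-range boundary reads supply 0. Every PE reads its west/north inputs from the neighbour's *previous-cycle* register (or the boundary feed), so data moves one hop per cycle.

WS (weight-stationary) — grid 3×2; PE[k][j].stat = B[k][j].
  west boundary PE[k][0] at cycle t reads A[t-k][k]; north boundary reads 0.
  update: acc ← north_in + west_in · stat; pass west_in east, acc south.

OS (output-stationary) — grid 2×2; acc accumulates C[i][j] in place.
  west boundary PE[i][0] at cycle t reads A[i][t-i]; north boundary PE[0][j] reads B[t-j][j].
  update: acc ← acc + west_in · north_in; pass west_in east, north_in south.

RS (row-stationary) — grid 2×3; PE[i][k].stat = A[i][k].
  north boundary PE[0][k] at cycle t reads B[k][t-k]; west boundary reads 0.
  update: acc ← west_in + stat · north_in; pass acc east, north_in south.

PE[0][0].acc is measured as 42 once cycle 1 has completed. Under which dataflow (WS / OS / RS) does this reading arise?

dataflow = WS

Under WS (3×2), PE[0][0]:
  cycle 0: PE[0][0] → acc 48, east 8, south 48
  cycle 1: PE[0][0] → acc 42, east 7, south 42
Under OS (2×2), PE[0][0]:
  cycle 0: PE[0][0] → acc 48, east 8, south 6
  cycle 1: PE[0][0] → acc 76, east 4, south 7
Under RS (2×3), PE[0][0]:
  cycle 0: PE[0][0] → acc 48, east 48, south 6
  cycle 1: PE[0][0] → acc 32, east 32, south 4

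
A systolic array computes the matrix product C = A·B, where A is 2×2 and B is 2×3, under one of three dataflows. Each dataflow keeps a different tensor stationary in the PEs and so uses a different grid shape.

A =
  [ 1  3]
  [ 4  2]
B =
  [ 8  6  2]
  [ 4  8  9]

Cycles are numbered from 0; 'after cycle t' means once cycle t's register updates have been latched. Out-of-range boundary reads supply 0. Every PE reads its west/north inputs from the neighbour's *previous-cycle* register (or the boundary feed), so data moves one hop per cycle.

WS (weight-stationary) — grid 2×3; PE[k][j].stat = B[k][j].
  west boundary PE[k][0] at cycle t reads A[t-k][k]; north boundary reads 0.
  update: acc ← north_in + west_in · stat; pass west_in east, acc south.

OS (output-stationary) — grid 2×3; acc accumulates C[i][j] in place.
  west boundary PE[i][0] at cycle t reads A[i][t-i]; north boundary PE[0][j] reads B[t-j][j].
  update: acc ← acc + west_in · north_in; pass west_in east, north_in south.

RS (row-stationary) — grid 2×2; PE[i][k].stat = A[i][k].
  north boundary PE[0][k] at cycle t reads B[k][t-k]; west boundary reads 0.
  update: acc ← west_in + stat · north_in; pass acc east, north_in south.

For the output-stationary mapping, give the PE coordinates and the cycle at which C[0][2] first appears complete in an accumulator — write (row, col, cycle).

Under OS, C[0][2] lands at PE[0][2]:
  cycle 0: PE[0][2] → acc 0, east 0, south 0
  cycle 1: PE[0][2] → acc 0, east 0, south 0
  cycle 2: PE[0][2] → acc 2, east 1, south 2
  cycle 3: PE[0][2] → acc 29, east 3, south 9

(row, col, cycle) = (0, 2, 3)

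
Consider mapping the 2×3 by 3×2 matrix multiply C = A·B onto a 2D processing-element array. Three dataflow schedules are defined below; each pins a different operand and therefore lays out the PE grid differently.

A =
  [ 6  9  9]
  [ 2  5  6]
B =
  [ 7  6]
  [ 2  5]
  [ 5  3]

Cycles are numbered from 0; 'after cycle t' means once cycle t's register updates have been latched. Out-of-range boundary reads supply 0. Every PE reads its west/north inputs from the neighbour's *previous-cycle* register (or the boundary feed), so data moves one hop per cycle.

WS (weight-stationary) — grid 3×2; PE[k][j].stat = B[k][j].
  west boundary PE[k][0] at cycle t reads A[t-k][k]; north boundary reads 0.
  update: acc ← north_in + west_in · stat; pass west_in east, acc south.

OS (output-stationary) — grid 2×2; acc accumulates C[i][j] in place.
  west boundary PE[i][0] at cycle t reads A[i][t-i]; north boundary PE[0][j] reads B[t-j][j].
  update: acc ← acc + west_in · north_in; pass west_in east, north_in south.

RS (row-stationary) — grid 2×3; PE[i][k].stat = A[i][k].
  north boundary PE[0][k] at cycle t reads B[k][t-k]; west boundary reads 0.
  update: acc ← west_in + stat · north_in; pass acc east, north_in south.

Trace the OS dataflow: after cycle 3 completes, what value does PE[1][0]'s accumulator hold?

PE[1][0].acc = 54

OS on a 2×2 grid — tracing PE[1][0] and its feeders:
  step 0 · PE0,0: acc=42; fwd→6 fwd↓7
  step 0 · PE1,0: acc=0; fwd→0 fwd↓0
  step 1 · PE0,0: acc=60; fwd→9 fwd↓2
  step 1 · PE1,0: acc=14; fwd→2 fwd↓7
  step 2 · PE0,0: acc=105; fwd→9 fwd↓5
  step 2 · PE1,0: acc=24; fwd→5 fwd↓2
  step 3 · PE0,0: acc=105; fwd→0 fwd↓0
  step 3 · PE1,0: acc=54; fwd→6 fwd↓5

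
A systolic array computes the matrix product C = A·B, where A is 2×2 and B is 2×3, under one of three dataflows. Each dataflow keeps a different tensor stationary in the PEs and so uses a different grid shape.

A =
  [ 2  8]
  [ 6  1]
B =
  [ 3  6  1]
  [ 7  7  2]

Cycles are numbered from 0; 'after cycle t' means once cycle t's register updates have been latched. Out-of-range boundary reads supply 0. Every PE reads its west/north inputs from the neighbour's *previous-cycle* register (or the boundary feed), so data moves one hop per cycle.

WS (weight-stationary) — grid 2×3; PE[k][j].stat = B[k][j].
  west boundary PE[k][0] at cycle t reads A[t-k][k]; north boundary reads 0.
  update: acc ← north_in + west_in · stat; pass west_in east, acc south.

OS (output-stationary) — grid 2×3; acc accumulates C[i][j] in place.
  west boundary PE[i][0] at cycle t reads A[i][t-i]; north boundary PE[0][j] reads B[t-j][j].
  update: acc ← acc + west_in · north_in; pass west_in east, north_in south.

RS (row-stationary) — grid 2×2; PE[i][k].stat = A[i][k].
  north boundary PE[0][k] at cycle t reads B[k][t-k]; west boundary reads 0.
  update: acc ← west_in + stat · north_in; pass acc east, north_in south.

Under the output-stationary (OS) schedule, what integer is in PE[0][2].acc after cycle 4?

Tracing OS — 2×3 array, target PE[0][2]:
  c0 r0c1: 0 / 0 / 0
  c0 r0c2: 0 / 0 / 0
  c1 r0c1: 12 / 2 / 6
  c1 r0c2: 0 / 0 / 0
  c2 r0c1: 68 / 8 / 7
  c2 r0c2: 2 / 2 / 1
  c3 r0c1: 68 / 0 / 0
  c3 r0c2: 18 / 8 / 2
  c4 r0c1: 68 / 0 / 0
  c4 r0c2: 18 / 0 / 0

PE[0][2].acc = 18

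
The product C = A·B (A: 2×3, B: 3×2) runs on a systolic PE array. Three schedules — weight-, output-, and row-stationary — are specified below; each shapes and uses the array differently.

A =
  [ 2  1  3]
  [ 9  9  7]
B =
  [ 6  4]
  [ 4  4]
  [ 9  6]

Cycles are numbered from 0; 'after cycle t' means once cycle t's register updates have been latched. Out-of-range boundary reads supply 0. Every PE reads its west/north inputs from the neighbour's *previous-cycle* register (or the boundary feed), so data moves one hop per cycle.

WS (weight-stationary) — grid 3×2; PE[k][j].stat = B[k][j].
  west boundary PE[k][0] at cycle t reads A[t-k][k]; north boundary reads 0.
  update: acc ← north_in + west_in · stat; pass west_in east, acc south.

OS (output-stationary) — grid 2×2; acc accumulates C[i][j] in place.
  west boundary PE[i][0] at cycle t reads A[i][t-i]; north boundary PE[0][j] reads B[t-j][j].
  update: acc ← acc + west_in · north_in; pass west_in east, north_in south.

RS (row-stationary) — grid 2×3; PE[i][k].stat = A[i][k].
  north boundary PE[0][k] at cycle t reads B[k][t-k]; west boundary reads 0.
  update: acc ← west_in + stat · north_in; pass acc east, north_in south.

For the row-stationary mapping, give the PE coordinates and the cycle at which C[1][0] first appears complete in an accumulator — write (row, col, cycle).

(row, col, cycle) = (1, 2, 3)

Under RS, C[1][0] lands at PE[1][2]:
  cycle 0: PE[1][2] → acc 0, east 0, south 0
  cycle 1: PE[1][2] → acc 0, east 0, south 0
  cycle 2: PE[1][2] → acc 0, east 0, south 0
  cycle 3: PE[1][2] → acc 153, east 153, south 9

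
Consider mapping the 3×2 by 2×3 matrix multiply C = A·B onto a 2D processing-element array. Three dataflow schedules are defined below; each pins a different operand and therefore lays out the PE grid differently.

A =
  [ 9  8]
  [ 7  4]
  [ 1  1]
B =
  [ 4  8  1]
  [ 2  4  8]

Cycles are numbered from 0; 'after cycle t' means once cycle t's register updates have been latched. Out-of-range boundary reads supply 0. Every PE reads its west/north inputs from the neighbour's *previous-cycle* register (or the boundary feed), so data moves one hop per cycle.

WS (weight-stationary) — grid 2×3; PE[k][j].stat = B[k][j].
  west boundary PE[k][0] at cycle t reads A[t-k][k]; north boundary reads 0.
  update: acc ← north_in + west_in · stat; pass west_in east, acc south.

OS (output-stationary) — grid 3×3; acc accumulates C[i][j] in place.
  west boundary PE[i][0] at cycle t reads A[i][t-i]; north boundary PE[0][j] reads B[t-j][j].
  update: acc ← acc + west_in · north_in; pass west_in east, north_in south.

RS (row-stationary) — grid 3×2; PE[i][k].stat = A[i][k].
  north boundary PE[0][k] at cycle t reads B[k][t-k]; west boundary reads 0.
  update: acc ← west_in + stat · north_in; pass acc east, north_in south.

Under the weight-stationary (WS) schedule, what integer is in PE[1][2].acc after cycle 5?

WS on a 2×3 grid — tracing PE[1][2] and its feeders:
  c0 r0c2: 0 / 0 / 0
  c0 r1c1: 0 / 0 / 0
  c0 r1c2: 0 / 0 / 0
  c1 r0c2: 0 / 0 / 0
  c1 r1c1: 0 / 0 / 0
  c1 r1c2: 0 / 0 / 0
  c2 r0c2: 9 / 9 / 9
  c2 r1c1: 104 / 8 / 104
  c2 r1c2: 0 / 0 / 0
  c3 r0c2: 7 / 7 / 7
  c3 r1c1: 72 / 4 / 72
  c3 r1c2: 73 / 8 / 73
  c4 r0c2: 1 / 1 / 1
  c4 r1c1: 12 / 1 / 12
  c4 r1c2: 39 / 4 / 39
  c5 r0c2: 0 / 0 / 0
  c5 r1c1: 0 / 0 / 0
  c5 r1c2: 9 / 1 / 9

PE[1][2].acc = 9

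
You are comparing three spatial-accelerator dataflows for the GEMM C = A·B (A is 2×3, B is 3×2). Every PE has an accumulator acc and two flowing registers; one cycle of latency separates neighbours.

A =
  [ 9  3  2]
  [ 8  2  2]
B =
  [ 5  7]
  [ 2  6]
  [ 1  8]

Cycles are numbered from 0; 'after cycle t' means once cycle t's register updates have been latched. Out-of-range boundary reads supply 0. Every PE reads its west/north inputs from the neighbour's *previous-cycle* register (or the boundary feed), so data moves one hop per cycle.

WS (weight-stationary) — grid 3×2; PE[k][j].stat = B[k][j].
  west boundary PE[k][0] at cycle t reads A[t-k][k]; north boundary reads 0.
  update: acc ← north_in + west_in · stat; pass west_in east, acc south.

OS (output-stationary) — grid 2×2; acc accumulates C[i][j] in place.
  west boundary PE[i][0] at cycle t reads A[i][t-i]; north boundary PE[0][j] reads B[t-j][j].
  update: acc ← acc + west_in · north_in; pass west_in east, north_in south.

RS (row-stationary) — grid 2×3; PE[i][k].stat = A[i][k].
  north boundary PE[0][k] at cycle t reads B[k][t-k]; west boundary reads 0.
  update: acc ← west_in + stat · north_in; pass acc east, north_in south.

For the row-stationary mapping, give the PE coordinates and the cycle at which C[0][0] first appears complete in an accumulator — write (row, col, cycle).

(row, col, cycle) = (0, 2, 2)

Under RS, C[0][0] lands at PE[0][2]:
  after 0 — PE[0][2] acc=0, pass-E 0, pass-S 0
  after 1 — PE[0][2] acc=0, pass-E 0, pass-S 0
  after 2 — PE[0][2] acc=53, pass-E 53, pass-S 1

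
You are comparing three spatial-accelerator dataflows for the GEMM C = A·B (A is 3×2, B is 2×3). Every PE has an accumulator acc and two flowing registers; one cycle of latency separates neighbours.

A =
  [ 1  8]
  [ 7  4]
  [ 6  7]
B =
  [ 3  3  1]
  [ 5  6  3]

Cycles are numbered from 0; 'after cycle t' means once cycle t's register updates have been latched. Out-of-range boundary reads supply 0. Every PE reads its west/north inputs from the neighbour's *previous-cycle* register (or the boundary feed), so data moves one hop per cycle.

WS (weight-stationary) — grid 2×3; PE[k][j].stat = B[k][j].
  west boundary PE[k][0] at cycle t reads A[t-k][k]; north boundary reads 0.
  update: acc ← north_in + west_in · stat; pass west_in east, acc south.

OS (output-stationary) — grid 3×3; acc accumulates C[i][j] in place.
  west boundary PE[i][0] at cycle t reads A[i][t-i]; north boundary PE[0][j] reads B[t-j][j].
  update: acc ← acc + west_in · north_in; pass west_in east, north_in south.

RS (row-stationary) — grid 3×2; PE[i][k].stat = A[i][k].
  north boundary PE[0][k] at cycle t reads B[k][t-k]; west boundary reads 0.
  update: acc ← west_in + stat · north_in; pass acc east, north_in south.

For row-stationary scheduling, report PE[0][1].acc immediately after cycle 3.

PE[0][1].acc = 25

RS (3×2). Following PE[0][1] plus its west/north inputs:
  cycle 0: PE[0][0] → acc 3, east 3, south 3
  cycle 0: PE[0][1] → acc 0, east 0, south 0
  cycle 1: PE[0][0] → acc 3, east 3, south 3
  cycle 1: PE[0][1] → acc 43, east 43, south 5
  cycle 2: PE[0][0] → acc 1, east 1, south 1
  cycle 2: PE[0][1] → acc 51, east 51, south 6
  cycle 3: PE[0][0] → acc 0, east 0, south 0
  cycle 3: PE[0][1] → acc 25, east 25, south 3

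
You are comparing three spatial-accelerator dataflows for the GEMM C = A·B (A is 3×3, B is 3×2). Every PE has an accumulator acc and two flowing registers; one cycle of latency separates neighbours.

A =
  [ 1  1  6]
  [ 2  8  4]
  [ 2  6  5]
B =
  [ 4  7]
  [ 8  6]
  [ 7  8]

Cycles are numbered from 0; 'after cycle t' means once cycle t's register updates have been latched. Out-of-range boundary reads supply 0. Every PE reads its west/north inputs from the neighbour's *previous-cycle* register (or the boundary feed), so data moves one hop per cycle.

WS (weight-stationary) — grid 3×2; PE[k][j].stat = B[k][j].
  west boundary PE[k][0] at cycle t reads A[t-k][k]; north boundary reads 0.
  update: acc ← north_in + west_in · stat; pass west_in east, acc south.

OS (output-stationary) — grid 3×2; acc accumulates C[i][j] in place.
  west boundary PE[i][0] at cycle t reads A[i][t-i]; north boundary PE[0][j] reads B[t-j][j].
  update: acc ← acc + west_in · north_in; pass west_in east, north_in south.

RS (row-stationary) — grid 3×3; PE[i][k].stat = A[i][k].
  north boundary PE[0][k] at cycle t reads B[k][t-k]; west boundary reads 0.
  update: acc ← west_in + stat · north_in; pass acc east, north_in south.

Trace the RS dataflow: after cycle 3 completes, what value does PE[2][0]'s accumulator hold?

RS (3×3). Following PE[2][0] plus its west/north inputs:
  t=0 PE[1][0]: acc=0 h=0 v=0
  t=0 PE[2][0]: acc=0 h=0 v=0
  t=1 PE[1][0]: acc=8 h=8 v=4
  t=1 PE[2][0]: acc=0 h=0 v=0
  t=2 PE[1][0]: acc=14 h=14 v=7
  t=2 PE[2][0]: acc=8 h=8 v=4
  t=3 PE[1][0]: acc=0 h=0 v=0
  t=3 PE[2][0]: acc=14 h=14 v=7

PE[2][0].acc = 14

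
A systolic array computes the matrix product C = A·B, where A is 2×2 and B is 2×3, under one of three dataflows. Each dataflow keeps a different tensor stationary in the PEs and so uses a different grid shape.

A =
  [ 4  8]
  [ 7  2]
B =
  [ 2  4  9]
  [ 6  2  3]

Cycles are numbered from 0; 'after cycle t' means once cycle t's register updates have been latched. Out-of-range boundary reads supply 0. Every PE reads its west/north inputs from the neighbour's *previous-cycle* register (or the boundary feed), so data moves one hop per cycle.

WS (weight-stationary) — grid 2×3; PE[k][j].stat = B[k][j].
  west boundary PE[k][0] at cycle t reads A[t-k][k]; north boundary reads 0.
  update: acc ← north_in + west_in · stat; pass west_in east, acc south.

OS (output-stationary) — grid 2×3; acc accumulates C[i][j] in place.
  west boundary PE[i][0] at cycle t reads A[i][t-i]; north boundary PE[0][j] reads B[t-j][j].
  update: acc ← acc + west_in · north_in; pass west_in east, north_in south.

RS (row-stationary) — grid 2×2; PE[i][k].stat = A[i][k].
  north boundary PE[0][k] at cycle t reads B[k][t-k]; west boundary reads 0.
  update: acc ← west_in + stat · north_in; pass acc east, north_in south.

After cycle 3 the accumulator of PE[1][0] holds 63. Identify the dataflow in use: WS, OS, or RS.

Under WS (2×3), PE[1][0]:
  after 0 — PE[1][0] acc=0, pass-E 0, pass-S 0
  after 1 — PE[1][0] acc=56, pass-E 8, pass-S 56
  after 2 — PE[1][0] acc=26, pass-E 2, pass-S 26
  after 3 — PE[1][0] acc=0, pass-E 0, pass-S 0
Under OS (2×3), PE[1][0]:
  after 0 — PE[1][0] acc=0, pass-E 0, pass-S 0
  after 1 — PE[1][0] acc=14, pass-E 7, pass-S 2
  after 2 — PE[1][0] acc=26, pass-E 2, pass-S 6
  after 3 — PE[1][0] acc=26, pass-E 0, pass-S 0
Under RS (2×2), PE[1][0]:
  after 0 — PE[1][0] acc=0, pass-E 0, pass-S 0
  after 1 — PE[1][0] acc=14, pass-E 14, pass-S 2
  after 2 — PE[1][0] acc=28, pass-E 28, pass-S 4
  after 3 — PE[1][0] acc=63, pass-E 63, pass-S 9

dataflow = RS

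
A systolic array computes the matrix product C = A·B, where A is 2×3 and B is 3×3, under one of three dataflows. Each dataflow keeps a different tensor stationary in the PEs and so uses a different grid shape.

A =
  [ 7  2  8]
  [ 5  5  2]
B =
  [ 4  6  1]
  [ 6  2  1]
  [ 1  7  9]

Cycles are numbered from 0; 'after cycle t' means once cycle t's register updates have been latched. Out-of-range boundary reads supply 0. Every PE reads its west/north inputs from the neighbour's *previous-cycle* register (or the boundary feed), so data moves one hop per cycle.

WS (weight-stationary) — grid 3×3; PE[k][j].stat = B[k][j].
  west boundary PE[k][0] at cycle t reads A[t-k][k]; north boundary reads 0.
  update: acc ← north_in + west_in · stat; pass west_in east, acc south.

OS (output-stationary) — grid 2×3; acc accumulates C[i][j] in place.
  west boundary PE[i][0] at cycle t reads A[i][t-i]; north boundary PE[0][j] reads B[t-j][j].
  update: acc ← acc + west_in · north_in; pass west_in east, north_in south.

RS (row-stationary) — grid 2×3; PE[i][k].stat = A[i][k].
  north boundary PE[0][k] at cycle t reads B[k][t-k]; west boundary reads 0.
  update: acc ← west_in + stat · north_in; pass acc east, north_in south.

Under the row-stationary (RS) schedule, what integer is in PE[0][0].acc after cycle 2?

PE[0][0].acc = 7

RS on a 2×3 grid — tracing PE[0][0] and its feeders:
  c0 r0c0: 28 / 28 / 4
  c1 r0c0: 42 / 42 / 6
  c2 r0c0: 7 / 7 / 1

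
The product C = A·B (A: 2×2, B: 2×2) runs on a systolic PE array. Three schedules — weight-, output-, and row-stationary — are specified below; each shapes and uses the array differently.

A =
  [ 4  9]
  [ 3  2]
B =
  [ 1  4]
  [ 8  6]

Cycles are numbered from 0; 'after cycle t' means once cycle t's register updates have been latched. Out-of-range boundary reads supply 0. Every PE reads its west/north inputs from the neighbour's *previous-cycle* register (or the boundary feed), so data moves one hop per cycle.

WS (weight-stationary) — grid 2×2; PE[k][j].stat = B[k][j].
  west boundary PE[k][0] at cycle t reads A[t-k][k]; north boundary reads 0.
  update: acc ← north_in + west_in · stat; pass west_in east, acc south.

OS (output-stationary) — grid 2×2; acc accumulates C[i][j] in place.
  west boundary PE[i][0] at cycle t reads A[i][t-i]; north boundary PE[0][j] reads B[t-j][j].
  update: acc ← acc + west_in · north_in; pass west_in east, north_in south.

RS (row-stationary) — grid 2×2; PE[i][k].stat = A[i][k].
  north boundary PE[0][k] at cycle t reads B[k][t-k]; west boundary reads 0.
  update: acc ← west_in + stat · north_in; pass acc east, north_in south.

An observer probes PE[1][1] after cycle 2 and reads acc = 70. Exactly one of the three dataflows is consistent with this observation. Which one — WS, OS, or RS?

— WS: 2×2; PE[1][1] trace:
  @0  [1,1]  acc 0  |  →0  ↓0
  @1  [1,1]  acc 0  |  →0  ↓0
  @2  [1,1]  acc 70  |  →9  ↓70
— OS: 2×2; PE[1][1] trace:
  @0  [1,1]  acc 0  |  →0  ↓0
  @1  [1,1]  acc 0  |  →0  ↓0
  @2  [1,1]  acc 12  |  →3  ↓4
— RS: 2×2; PE[1][1] trace:
  @0  [1,1]  acc 0  |  →0  ↓0
  @1  [1,1]  acc 0  |  →0  ↓0
  @2  [1,1]  acc 19  |  →19  ↓8

dataflow = WS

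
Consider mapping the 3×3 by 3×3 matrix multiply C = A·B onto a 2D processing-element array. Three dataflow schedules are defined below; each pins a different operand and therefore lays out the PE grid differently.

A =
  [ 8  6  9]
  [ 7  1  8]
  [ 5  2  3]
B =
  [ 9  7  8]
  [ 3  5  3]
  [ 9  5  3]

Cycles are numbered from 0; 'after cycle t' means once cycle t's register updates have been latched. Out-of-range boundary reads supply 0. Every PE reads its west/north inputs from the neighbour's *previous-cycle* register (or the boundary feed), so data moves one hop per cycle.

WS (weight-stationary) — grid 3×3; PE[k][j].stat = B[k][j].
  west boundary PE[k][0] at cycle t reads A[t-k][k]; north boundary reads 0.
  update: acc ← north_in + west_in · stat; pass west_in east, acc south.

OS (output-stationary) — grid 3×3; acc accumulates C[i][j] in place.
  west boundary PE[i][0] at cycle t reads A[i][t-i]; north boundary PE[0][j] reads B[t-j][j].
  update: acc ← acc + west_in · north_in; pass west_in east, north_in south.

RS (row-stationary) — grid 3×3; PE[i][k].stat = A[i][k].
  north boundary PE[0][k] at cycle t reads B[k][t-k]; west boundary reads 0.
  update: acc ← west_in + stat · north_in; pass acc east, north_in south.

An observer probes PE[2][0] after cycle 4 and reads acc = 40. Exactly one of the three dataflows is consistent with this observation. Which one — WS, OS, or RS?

dataflow = RS

WS (3×3 grid), PE[2][0]:
  0: (2,0).acc=0  regs=<0,0>
  1: (2,0).acc=0  regs=<0,0>
  2: (2,0).acc=171  regs=<9,171>
  3: (2,0).acc=138  regs=<8,138>
  4: (2,0).acc=78  regs=<3,78>
OS (3×3 grid), PE[2][0]:
  0: (2,0).acc=0  regs=<0,0>
  1: (2,0).acc=0  regs=<0,0>
  2: (2,0).acc=45  regs=<5,9>
  3: (2,0).acc=51  regs=<2,3>
  4: (2,0).acc=78  regs=<3,9>
RS (3×3 grid), PE[2][0]:
  0: (2,0).acc=0  regs=<0,0>
  1: (2,0).acc=0  regs=<0,0>
  2: (2,0).acc=45  regs=<45,9>
  3: (2,0).acc=35  regs=<35,7>
  4: (2,0).acc=40  regs=<40,8>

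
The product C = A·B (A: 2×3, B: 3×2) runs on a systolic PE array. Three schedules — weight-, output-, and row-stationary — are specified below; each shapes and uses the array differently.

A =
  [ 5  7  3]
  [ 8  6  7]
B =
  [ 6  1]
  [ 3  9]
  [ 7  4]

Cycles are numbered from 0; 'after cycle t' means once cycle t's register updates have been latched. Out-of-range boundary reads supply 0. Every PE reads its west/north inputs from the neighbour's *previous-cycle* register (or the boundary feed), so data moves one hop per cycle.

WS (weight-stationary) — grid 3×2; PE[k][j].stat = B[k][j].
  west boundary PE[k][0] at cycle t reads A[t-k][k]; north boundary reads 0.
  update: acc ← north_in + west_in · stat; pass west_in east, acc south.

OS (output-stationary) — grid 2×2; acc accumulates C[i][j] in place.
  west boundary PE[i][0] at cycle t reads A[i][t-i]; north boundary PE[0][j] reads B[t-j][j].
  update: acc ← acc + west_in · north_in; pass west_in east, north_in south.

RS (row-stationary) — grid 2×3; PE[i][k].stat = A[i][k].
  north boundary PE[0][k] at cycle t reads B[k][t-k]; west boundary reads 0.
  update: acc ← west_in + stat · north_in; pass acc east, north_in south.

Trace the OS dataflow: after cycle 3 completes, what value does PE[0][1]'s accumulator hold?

PE[0][1].acc = 80

Tracing OS — 2×2 array, target PE[0][1]:
  after 0 — PE[0][0] acc=30, pass-E 5, pass-S 6
  after 0 — PE[0][1] acc=0, pass-E 0, pass-S 0
  after 1 — PE[0][0] acc=51, pass-E 7, pass-S 3
  after 1 — PE[0][1] acc=5, pass-E 5, pass-S 1
  after 2 — PE[0][0] acc=72, pass-E 3, pass-S 7
  after 2 — PE[0][1] acc=68, pass-E 7, pass-S 9
  after 3 — PE[0][0] acc=72, pass-E 0, pass-S 0
  after 3 — PE[0][1] acc=80, pass-E 3, pass-S 4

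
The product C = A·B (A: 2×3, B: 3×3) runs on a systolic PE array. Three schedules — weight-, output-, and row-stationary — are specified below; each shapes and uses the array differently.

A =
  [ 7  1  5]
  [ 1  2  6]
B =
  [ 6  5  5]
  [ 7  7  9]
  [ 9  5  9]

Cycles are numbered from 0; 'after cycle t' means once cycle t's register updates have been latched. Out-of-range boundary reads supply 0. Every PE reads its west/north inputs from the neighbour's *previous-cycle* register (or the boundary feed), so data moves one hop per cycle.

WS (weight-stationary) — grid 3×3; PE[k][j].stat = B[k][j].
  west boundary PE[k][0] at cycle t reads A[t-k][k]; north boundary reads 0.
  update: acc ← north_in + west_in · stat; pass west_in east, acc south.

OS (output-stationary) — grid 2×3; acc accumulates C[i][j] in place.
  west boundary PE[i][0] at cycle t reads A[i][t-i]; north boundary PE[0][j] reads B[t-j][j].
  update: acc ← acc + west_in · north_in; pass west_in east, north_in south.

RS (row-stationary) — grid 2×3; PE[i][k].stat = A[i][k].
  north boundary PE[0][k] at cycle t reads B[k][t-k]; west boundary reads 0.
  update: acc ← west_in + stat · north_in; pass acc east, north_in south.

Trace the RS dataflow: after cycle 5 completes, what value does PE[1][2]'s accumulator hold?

PE[1][2].acc = 77

RS on a 2×3 grid — tracing PE[1][2] and its feeders:
  t=0 PE[0][2]: acc=0 h=0 v=0
  t=0 PE[1][1]: acc=0 h=0 v=0
  t=0 PE[1][2]: acc=0 h=0 v=0
  t=1 PE[0][2]: acc=0 h=0 v=0
  t=1 PE[1][1]: acc=0 h=0 v=0
  t=1 PE[1][2]: acc=0 h=0 v=0
  t=2 PE[0][2]: acc=94 h=94 v=9
  t=2 PE[1][1]: acc=20 h=20 v=7
  t=2 PE[1][2]: acc=0 h=0 v=0
  t=3 PE[0][2]: acc=67 h=67 v=5
  t=3 PE[1][1]: acc=19 h=19 v=7
  t=3 PE[1][2]: acc=74 h=74 v=9
  t=4 PE[0][2]: acc=89 h=89 v=9
  t=4 PE[1][1]: acc=23 h=23 v=9
  t=4 PE[1][2]: acc=49 h=49 v=5
  t=5 PE[0][2]: acc=0 h=0 v=0
  t=5 PE[1][1]: acc=0 h=0 v=0
  t=5 PE[1][2]: acc=77 h=77 v=9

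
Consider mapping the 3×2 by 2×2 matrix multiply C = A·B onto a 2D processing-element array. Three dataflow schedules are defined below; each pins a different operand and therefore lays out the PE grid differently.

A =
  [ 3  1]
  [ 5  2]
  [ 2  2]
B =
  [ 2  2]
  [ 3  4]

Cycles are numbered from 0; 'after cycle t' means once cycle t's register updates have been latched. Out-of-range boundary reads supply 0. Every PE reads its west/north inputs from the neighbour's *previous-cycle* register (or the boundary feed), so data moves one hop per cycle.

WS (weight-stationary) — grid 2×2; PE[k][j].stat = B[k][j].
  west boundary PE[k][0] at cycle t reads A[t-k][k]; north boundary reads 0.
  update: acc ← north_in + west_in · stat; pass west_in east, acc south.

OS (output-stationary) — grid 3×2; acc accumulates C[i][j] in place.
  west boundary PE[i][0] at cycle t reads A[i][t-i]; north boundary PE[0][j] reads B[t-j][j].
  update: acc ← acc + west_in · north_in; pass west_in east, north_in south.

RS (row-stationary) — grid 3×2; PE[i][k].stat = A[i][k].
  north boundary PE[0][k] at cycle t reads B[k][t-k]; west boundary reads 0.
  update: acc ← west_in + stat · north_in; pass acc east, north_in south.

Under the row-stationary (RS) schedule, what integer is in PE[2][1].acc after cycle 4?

PE[2][1].acc = 12

RS 3×2: PE[2][1] cycle-by-cycle (with neighbour feeds):
  t=0 PE[1][1]: acc=0 h=0 v=0
  t=0 PE[2][0]: acc=0 h=0 v=0
  t=0 PE[2][1]: acc=0 h=0 v=0
  t=1 PE[1][1]: acc=0 h=0 v=0
  t=1 PE[2][0]: acc=0 h=0 v=0
  t=1 PE[2][1]: acc=0 h=0 v=0
  t=2 PE[1][1]: acc=16 h=16 v=3
  t=2 PE[2][0]: acc=4 h=4 v=2
  t=2 PE[2][1]: acc=0 h=0 v=0
  t=3 PE[1][1]: acc=18 h=18 v=4
  t=3 PE[2][0]: acc=4 h=4 v=2
  t=3 PE[2][1]: acc=10 h=10 v=3
  t=4 PE[1][1]: acc=0 h=0 v=0
  t=4 PE[2][0]: acc=0 h=0 v=0
  t=4 PE[2][1]: acc=12 h=12 v=4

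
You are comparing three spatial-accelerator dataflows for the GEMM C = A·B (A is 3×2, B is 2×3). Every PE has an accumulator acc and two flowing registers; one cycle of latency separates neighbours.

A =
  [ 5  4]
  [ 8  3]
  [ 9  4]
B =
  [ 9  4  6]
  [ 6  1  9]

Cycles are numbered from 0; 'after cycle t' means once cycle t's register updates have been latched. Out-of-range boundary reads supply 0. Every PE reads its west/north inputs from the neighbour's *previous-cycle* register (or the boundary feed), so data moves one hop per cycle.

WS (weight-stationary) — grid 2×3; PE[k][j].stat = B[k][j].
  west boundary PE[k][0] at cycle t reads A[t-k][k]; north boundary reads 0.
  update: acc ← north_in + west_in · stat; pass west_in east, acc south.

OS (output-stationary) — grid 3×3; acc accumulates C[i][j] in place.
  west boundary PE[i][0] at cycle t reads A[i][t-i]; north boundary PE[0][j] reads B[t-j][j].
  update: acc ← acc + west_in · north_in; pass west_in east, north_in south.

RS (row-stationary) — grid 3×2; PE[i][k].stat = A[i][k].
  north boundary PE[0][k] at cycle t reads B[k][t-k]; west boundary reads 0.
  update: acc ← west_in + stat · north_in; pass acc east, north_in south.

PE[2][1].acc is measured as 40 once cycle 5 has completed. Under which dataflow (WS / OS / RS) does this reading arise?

— WS: 2×3 array has no PE[2][1].
OS [3×3] PE[2][1] across cycles:
  0: (2,1).acc=0  regs=<0,0>
  1: (2,1).acc=0  regs=<0,0>
  2: (2,1).acc=0  regs=<0,0>
  3: (2,1).acc=36  regs=<9,4>
  4: (2,1).acc=40  regs=<4,1>
  5: (2,1).acc=40  regs=<0,0>
RS [3×2] PE[2][1] across cycles:
  0: (2,1).acc=0  regs=<0,0>
  1: (2,1).acc=0  regs=<0,0>
  2: (2,1).acc=0  regs=<0,0>
  3: (2,1).acc=105  regs=<105,6>
  4: (2,1).acc=40  regs=<40,1>
  5: (2,1).acc=90  regs=<90,9>

dataflow = OS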